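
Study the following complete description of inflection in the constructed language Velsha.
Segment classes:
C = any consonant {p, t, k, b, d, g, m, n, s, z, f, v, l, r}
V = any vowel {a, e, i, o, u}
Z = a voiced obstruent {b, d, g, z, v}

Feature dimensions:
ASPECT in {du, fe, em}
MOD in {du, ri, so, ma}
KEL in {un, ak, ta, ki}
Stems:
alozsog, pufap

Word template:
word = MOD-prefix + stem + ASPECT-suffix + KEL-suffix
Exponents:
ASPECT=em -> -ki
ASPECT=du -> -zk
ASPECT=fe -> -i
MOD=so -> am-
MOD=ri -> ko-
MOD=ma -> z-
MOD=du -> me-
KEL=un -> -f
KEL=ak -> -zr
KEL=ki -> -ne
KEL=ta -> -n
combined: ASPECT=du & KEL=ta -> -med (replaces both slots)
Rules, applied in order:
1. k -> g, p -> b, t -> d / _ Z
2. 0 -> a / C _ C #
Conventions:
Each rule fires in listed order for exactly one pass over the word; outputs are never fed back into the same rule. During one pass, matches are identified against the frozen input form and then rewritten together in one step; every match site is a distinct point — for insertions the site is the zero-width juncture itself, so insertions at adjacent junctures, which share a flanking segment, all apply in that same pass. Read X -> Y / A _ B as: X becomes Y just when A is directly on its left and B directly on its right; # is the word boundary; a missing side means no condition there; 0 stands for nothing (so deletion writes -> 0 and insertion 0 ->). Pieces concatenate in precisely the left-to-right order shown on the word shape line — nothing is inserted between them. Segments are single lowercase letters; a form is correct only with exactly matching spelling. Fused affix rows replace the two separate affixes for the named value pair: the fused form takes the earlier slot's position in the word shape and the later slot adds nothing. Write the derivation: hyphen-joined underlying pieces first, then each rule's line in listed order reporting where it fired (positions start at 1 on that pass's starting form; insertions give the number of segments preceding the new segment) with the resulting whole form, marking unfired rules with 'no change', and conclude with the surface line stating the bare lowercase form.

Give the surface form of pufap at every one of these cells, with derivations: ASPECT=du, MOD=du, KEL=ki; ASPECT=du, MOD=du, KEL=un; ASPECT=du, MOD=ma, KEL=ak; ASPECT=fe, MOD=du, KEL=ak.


cell ASPECT=du, MOD=du, KEL=ki:
underlying: me-pufap-zk-ne
1. k -> g, p -> b, t -> d / _ Z: fires at position(s) 7: mepufabzkne
2. 0 -> a / C _ C #: no change
surface: mepufabzkne

cell ASPECT=du, MOD=du, KEL=un:
underlying: me-pufap-zk-f
1. k -> g, p -> b, t -> d / _ Z: fires at position(s) 7: mepufabzkf
2. 0 -> a / C _ C #: inserts after position(s) 9: mepufabzkaf
surface: mepufabzkaf

cell ASPECT=du, MOD=ma, KEL=ak:
underlying: z-pufap-zk-zr
1. k -> g, p -> b, t -> d / _ Z: fires at position(s) 6, 8: zpufabzgzr
2. 0 -> a / C _ C #: inserts after position(s) 9: zpufabzgzar
surface: zpufabzgzar

cell ASPECT=fe, MOD=du, KEL=ak:
underlying: me-pufap-i-zr
1. k -> g, p -> b, t -> d / _ Z: no change
2. 0 -> a / C _ C #: inserts after position(s) 9: mepufapizar
surface: mepufapizar


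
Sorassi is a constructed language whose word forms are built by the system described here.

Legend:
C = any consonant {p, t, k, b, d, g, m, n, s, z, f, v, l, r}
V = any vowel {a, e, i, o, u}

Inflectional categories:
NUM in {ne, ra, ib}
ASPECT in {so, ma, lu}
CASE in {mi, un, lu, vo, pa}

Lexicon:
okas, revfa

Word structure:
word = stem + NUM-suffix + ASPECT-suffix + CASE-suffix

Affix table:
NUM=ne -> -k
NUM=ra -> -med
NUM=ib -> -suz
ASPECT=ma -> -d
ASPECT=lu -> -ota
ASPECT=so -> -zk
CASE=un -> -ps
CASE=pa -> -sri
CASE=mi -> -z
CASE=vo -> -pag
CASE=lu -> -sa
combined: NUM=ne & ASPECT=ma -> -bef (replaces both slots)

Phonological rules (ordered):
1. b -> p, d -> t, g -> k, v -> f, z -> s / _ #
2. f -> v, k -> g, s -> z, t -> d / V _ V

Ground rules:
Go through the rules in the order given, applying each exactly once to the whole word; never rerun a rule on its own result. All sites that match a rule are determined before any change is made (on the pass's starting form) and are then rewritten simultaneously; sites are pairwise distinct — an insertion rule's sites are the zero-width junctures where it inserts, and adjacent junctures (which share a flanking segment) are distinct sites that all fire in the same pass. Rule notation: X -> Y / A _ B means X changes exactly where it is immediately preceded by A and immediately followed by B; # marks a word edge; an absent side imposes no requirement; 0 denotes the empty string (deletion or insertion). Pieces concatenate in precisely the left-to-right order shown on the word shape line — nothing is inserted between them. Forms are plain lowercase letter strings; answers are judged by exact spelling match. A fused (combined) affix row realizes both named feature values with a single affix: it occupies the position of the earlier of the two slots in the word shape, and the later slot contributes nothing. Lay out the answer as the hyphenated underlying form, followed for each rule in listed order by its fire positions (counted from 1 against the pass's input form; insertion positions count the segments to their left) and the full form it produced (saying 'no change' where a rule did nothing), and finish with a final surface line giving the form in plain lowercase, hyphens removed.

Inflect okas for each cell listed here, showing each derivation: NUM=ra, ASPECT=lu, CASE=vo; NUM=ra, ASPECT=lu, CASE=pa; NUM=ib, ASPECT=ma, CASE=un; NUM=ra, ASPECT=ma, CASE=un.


cell NUM=ra, ASPECT=lu, CASE=vo:
underlying: okas-med-ota-pag
1. b -> p, d -> t, g -> k, v -> f, z -> s / _ #: fires at position(s) 13: okasmedotapak
2. f -> v, k -> g, s -> z, t -> d / V _ V: fires at position(s) 2, 9: ogasmedodapak
surface: ogasmedodapak

cell NUM=ra, ASPECT=lu, CASE=pa:
underlying: okas-med-ota-sri
1. b -> p, d -> t, g -> k, v -> f, z -> s / _ #: no change
2. f -> v, k -> g, s -> z, t -> d / V _ V: fires at position(s) 2, 9: ogasmedodasri
surface: ogasmedodasri

cell NUM=ib, ASPECT=ma, CASE=un:
underlying: okas-suz-d-ps
1. b -> p, d -> t, g -> k, v -> f, z -> s / _ #: no change
2. f -> v, k -> g, s -> z, t -> d / V _ V: fires at position(s) 2: ogassuzdps
surface: ogassuzdps

cell NUM=ra, ASPECT=ma, CASE=un:
underlying: okas-med-d-ps
1. b -> p, d -> t, g -> k, v -> f, z -> s / _ #: no change
2. f -> v, k -> g, s -> z, t -> d / V _ V: fires at position(s) 2: ogasmeddps
surface: ogasmeddps


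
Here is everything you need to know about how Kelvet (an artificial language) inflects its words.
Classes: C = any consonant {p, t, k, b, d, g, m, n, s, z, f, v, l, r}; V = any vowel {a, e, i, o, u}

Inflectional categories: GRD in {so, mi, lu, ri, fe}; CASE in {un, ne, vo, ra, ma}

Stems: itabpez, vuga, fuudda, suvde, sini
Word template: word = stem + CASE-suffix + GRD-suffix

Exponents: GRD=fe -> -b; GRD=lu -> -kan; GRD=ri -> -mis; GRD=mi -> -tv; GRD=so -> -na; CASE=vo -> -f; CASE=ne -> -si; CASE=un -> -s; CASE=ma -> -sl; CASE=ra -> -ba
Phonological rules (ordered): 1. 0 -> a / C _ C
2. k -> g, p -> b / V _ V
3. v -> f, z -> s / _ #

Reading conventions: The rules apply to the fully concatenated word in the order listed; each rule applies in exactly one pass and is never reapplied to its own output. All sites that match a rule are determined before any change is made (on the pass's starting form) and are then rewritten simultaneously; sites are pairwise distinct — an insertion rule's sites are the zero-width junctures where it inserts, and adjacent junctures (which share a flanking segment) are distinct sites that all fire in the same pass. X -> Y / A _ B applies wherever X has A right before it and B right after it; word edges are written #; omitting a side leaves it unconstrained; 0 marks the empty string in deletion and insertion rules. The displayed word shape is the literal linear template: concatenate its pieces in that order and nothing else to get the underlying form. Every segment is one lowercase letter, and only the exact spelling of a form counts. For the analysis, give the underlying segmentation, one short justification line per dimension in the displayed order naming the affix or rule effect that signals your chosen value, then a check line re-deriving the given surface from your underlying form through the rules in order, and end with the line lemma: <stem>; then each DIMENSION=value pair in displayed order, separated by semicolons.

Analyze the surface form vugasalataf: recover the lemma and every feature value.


underlying: vuga-sl-tv
GRD=mi - signalled by the affix -tv
CASE=ma - signalled by the affix -sl
check: vugasltv -> vugasalatav -> vugasalatav -> vugasalataf
lemma: vuga; GRD=mi; CASE=ma


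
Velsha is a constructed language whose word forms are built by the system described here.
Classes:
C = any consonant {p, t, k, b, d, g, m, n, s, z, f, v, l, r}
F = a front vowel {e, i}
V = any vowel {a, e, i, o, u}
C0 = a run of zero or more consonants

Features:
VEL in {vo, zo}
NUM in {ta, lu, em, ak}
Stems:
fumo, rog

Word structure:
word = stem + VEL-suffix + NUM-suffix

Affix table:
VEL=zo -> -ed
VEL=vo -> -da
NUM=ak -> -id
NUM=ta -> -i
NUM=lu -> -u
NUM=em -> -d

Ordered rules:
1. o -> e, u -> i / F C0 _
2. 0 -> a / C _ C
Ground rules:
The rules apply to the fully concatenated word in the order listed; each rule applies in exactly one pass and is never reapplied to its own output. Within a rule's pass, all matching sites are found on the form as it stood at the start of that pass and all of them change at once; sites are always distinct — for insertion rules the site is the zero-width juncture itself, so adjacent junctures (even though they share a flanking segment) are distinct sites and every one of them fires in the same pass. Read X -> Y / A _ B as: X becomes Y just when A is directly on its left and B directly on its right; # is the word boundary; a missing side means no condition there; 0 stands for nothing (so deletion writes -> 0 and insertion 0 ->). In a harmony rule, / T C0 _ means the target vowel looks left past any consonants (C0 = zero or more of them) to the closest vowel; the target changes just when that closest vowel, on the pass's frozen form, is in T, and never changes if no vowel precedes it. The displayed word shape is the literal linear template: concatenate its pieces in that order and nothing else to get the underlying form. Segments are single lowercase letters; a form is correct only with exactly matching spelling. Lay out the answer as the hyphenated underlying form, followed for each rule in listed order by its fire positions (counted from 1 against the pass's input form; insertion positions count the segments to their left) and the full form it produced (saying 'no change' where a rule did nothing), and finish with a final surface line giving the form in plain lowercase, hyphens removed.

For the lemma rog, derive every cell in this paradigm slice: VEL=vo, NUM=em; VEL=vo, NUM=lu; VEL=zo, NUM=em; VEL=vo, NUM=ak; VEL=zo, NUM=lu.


cell VEL=vo, NUM=em:
underlying: rog-da-d
1. o -> e, u -> i / F C0 _: no change
2. 0 -> a / C _ C: inserts after position(s) 3: rogadad
surface: rogadad

cell VEL=vo, NUM=lu:
underlying: rog-da-u
1. o -> e, u -> i / F C0 _: no change
2. 0 -> a / C _ C: inserts after position(s) 3: rogadau
surface: rogadau

cell VEL=zo, NUM=em:
underlying: rog-ed-d
1. o -> e, u -> i / F C0 _: no change
2. 0 -> a / C _ C: inserts after position(s) 5: rogedad
surface: rogedad

cell VEL=vo, NUM=ak:
underlying: rog-da-id
1. o -> e, u -> i / F C0 _: no change
2. 0 -> a / C _ C: inserts after position(s) 3: rogadaid
surface: rogadaid

cell VEL=zo, NUM=lu:
underlying: rog-ed-u
1. o -> e, u -> i / F C0 _: fires at position(s) 6: rogedi
2. 0 -> a / C _ C: no change
surface: rogedi


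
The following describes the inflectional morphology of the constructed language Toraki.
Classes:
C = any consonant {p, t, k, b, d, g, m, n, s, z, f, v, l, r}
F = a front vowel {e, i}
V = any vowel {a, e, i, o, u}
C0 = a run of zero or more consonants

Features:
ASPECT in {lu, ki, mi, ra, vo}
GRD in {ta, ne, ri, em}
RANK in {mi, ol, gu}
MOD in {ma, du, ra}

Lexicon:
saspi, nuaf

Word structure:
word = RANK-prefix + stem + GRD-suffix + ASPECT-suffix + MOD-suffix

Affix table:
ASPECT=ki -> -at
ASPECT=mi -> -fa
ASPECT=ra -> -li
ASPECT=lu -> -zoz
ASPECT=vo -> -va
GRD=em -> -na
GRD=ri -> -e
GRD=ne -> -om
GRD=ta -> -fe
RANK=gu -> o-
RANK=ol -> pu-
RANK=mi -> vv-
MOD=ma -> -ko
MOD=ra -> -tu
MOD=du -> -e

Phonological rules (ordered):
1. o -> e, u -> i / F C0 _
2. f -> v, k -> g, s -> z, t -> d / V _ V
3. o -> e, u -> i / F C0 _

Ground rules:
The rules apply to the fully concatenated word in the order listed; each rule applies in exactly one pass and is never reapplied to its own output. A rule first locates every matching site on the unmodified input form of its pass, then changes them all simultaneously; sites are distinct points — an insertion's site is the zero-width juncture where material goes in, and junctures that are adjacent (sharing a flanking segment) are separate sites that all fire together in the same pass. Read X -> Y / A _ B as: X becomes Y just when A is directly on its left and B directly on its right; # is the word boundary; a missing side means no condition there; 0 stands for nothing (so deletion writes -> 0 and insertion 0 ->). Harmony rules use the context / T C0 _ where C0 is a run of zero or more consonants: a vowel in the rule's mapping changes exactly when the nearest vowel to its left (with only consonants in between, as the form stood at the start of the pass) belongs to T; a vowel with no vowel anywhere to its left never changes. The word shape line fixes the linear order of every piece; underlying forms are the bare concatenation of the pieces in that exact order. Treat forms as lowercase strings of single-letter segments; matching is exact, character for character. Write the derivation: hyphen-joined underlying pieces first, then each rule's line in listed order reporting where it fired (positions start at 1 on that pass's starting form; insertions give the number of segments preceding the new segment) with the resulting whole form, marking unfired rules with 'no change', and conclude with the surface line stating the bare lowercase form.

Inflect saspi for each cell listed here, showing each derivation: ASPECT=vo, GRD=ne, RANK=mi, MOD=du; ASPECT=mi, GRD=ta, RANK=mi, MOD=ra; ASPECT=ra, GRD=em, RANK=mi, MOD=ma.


cell ASPECT=vo, GRD=ne, RANK=mi, MOD=du:
underlying: vv-saspi-om-va-e
1. o -> e, u -> i / F C0 _: fires at position(s) 8: vvsaspiemvae
2. f -> v, k -> g, s -> z, t -> d / V _ V: no change
3. o -> e, u -> i / F C0 _: no change
surface: vvsaspiemvae

cell ASPECT=mi, GRD=ta, RANK=mi, MOD=ra:
underlying: vv-saspi-fe-fa-tu
1. o -> e, u -> i / F C0 _: no change
2. f -> v, k -> g, s -> z, t -> d / V _ V: fires at position(s) 8, 10, 12: vvsaspivevadu
3. o -> e, u -> i / F C0 _: no change
surface: vvsaspivevadu

cell ASPECT=ra, GRD=em, RANK=mi, MOD=ma:
underlying: vv-saspi-na-li-ko
1. o -> e, u -> i / F C0 _: fires at position(s) 13: vvsaspinalike
2. f -> v, k -> g, s -> z, t -> d / V _ V: fires at position(s) 12: vvsaspinalige
3. o -> e, u -> i / F C0 _: no change
surface: vvsaspinalige


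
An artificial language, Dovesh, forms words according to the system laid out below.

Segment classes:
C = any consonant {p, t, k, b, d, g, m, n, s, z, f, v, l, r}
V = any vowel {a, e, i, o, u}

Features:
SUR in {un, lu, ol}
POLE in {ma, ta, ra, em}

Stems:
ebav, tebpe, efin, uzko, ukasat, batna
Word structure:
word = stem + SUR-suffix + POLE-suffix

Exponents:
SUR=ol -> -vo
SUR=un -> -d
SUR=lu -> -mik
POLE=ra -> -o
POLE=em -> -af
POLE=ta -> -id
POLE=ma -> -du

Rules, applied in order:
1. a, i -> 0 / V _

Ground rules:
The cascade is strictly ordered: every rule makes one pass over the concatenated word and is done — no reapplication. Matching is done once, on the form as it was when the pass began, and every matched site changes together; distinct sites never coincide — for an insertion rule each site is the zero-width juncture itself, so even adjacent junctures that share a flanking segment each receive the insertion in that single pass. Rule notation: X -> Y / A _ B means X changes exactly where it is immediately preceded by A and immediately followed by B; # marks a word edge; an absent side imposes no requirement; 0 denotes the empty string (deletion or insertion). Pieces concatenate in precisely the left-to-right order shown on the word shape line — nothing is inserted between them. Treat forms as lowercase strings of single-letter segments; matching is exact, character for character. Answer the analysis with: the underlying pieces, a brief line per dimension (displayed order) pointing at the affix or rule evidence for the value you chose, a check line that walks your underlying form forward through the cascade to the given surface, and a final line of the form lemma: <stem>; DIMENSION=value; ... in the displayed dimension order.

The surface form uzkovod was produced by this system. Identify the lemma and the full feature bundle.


underlying: uzko-vo-id
SUR=ol - signalled by the affix -vo
POLE=ta - signalled by the affix -id
check: uzkovoid -> uzkovod
lemma: uzko; SUR=ol; POLE=ta


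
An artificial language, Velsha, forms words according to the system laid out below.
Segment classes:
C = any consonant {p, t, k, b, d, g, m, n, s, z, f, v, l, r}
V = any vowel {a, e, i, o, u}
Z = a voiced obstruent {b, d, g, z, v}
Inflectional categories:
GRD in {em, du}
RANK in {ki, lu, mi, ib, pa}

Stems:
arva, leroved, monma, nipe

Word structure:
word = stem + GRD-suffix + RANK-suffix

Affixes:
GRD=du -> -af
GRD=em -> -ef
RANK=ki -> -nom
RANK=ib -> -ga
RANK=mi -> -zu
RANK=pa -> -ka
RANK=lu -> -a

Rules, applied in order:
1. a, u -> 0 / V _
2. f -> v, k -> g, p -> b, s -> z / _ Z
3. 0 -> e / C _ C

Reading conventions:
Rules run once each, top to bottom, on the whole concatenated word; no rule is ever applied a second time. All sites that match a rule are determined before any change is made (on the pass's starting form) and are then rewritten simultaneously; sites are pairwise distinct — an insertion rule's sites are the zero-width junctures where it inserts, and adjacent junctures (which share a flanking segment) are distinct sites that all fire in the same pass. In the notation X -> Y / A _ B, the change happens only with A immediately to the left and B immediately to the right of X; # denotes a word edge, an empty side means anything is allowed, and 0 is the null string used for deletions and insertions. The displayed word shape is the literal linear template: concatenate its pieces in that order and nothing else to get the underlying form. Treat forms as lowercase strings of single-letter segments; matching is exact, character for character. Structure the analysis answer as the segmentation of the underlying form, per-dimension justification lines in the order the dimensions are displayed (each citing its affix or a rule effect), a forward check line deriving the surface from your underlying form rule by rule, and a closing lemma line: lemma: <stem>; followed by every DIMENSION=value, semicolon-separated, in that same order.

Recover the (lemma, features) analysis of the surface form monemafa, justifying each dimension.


underlying: monma-af-a
GRD=du - signalled by the affix -af
RANK=lu - signalled by the affix -a
check: monmaafa -> monmafa -> monmafa -> monemafa
lemma: monma; GRD=du; RANK=lu


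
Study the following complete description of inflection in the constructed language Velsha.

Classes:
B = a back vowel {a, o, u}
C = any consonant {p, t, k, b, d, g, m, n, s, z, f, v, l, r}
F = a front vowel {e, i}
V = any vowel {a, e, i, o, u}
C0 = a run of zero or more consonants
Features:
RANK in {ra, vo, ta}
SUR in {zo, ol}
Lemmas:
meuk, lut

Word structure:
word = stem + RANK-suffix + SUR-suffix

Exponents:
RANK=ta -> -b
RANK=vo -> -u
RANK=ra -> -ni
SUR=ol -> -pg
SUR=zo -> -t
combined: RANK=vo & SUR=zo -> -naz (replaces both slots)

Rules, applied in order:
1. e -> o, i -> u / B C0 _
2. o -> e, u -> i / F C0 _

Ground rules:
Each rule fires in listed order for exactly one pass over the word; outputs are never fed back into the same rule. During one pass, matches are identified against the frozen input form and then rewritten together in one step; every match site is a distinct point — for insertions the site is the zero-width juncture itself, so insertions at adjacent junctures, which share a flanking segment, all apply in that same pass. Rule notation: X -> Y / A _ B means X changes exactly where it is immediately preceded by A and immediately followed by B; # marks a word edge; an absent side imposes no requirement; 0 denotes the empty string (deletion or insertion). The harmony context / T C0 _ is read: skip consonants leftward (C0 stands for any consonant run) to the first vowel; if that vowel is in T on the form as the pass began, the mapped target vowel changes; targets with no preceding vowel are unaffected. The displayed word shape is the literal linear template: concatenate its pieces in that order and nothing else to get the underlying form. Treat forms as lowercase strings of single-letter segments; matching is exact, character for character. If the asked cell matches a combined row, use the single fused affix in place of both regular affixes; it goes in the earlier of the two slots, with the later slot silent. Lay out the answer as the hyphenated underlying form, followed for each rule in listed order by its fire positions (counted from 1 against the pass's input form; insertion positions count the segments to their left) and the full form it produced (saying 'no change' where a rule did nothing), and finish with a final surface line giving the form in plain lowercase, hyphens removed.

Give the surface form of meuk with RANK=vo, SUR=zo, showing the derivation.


underlying: meuk-naz
1. e -> o, i -> u / B C0 _: no change
2. o -> e, u -> i / F C0 _: fires at position(s) 3: meiknaz
surface: meiknaz


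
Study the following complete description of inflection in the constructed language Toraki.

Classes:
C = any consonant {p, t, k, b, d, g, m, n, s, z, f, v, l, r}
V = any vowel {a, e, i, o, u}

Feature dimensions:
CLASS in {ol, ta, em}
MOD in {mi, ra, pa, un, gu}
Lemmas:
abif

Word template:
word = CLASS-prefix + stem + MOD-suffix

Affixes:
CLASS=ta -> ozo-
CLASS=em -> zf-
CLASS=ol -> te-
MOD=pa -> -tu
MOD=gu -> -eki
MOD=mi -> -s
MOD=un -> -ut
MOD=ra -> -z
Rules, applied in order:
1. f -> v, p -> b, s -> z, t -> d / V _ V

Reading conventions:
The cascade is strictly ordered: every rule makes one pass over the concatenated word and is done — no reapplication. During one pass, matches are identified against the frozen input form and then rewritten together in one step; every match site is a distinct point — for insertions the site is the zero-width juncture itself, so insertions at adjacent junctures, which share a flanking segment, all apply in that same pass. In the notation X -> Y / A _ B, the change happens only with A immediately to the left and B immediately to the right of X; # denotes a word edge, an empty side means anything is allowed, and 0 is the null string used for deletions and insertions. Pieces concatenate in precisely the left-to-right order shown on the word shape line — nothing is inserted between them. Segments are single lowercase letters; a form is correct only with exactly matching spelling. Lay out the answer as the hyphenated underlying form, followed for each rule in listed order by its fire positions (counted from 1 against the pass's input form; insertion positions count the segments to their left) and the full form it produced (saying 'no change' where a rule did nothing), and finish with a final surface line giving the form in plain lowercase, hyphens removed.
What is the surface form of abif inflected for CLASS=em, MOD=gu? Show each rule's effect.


underlying: zf-abif-eki
1. f -> v, p -> b, s -> z, t -> d / V _ V: fires at position(s) 6: zfabiveki
surface: zfabiveki


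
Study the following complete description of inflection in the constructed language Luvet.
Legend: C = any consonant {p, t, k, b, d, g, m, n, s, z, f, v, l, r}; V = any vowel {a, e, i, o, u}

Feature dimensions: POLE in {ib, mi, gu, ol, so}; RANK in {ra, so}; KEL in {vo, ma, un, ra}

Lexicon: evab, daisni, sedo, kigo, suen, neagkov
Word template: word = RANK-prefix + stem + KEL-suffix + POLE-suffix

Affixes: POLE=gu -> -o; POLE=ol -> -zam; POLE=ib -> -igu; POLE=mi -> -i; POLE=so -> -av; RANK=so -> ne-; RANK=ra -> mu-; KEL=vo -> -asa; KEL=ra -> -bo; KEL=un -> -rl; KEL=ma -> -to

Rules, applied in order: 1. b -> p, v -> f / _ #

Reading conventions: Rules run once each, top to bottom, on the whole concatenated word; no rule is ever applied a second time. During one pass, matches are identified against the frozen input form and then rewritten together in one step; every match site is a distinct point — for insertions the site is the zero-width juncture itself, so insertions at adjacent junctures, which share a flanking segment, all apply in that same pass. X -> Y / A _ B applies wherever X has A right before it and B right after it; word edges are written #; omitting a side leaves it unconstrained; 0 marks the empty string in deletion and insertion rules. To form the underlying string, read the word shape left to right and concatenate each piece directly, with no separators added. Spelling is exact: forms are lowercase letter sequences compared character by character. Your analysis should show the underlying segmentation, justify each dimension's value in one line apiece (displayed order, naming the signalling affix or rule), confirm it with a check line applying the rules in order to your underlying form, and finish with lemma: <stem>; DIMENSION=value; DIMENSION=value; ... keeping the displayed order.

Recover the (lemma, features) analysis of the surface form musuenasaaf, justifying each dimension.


underlying: mu-suen-asa-av
POLE=so - signalled by the affix -av
RANK=ra - signalled by the affix mu-
KEL=vo - signalled by the affix -asa
check: musuenasaav -> musuenasaaf
lemma: suen; POLE=so; RANK=ra; KEL=vo


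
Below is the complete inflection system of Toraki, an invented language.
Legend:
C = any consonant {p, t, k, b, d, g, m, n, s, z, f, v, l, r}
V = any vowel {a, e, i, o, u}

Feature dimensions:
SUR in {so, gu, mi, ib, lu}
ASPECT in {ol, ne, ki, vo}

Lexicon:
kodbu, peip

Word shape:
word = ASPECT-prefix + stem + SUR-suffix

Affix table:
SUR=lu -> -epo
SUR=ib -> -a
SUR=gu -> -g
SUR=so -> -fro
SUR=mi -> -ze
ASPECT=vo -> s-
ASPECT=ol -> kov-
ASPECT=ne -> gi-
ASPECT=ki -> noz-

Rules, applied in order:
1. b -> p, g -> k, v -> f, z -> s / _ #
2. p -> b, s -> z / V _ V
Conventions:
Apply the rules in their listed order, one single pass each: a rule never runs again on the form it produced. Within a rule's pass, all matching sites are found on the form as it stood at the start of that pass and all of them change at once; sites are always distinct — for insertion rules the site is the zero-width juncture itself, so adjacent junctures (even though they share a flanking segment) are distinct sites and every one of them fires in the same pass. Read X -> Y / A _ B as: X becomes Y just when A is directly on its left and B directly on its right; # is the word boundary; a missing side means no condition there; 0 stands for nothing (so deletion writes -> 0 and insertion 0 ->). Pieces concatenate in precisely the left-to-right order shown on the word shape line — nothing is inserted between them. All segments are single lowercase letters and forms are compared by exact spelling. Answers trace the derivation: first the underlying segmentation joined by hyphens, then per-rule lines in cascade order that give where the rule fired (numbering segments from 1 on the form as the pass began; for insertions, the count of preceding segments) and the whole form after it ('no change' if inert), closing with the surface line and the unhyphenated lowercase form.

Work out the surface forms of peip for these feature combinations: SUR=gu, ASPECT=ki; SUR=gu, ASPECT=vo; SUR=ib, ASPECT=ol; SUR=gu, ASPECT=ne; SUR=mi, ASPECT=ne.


cell SUR=gu, ASPECT=ki:
underlying: noz-peip-g
1. b -> p, g -> k, v -> f, z -> s / _ #: fires at position(s) 8: nozpeipk
2. p -> b, s -> z / V _ V: no change
surface: nozpeipk

cell SUR=gu, ASPECT=vo:
underlying: s-peip-g
1. b -> p, g -> k, v -> f, z -> s / _ #: fires at position(s) 6: speipk
2. p -> b, s -> z / V _ V: no change
surface: speipk

cell SUR=ib, ASPECT=ol:
underlying: kov-peip-a
1. b -> p, g -> k, v -> f, z -> s / _ #: no change
2. p -> b, s -> z / V _ V: fires at position(s) 7: kovpeiba
surface: kovpeiba

cell SUR=gu, ASPECT=ne:
underlying: gi-peip-g
1. b -> p, g -> k, v -> f, z -> s / _ #: fires at position(s) 7: gipeipk
2. p -> b, s -> z / V _ V: fires at position(s) 3: gibeipk
surface: gibeipk

cell SUR=mi, ASPECT=ne:
underlying: gi-peip-ze
1. b -> p, g -> k, v -> f, z -> s / _ #: no change
2. p -> b, s -> z / V _ V: fires at position(s) 3: gibeipze
surface: gibeipze


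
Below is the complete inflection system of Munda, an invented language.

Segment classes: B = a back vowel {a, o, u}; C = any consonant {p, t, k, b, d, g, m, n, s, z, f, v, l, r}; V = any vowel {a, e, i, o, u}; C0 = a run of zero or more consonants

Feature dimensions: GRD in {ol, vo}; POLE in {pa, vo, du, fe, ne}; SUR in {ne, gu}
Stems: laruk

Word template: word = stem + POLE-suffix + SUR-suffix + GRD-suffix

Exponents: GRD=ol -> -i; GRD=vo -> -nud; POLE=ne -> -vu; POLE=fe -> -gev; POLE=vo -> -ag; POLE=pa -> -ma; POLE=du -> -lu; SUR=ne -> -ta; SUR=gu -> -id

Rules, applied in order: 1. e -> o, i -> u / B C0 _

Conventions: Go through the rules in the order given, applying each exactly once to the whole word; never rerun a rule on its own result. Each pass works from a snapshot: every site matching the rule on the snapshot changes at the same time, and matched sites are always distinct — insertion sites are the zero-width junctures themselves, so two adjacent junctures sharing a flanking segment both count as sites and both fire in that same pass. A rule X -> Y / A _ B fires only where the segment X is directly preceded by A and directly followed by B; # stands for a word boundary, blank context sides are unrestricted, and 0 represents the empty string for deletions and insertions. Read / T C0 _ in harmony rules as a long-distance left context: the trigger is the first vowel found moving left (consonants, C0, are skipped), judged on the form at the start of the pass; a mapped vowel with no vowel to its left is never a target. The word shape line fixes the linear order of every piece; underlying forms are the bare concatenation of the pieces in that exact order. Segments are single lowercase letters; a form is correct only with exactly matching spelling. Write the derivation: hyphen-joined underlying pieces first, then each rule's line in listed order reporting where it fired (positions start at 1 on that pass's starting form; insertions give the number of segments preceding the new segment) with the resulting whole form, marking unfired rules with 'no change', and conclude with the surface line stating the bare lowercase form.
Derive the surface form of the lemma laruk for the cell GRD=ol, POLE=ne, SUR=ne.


underlying: laruk-vu-ta-i
1. e -> o, i -> u / B C0 _: fires at position(s) 10: larukvutau
surface: larukvutau


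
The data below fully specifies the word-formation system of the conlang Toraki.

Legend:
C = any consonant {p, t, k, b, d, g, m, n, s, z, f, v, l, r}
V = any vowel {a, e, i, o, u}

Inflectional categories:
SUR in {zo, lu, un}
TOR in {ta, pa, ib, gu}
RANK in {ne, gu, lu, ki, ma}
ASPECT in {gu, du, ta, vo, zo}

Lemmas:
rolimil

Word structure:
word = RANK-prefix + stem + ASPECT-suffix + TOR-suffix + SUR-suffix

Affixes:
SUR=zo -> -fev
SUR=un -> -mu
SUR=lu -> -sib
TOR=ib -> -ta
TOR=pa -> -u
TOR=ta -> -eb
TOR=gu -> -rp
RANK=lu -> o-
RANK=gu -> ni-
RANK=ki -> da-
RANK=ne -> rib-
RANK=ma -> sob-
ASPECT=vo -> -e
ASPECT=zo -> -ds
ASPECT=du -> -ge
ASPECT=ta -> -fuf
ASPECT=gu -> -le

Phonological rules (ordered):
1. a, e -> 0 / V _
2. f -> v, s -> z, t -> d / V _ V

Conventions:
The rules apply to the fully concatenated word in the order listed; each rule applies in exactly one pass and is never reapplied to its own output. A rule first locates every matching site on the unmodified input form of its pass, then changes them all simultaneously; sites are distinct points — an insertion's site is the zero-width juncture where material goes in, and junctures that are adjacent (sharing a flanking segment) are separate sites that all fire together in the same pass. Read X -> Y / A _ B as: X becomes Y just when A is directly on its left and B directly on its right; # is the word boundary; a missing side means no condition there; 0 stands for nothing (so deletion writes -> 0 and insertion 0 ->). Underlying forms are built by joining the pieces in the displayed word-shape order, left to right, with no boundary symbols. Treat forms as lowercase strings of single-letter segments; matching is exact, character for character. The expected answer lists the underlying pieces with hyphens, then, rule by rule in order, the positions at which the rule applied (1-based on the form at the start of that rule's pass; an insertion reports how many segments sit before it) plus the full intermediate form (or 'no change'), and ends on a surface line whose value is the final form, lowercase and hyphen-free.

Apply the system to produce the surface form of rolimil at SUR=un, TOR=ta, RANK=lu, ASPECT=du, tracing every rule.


underlying: o-rolimil-ge-eb-mu
1. a, e -> 0 / V _: fires at position(s) 11: orolimilgebmu
2. f -> v, s -> z, t -> d / V _ V: no change
surface: orolimilgebmu


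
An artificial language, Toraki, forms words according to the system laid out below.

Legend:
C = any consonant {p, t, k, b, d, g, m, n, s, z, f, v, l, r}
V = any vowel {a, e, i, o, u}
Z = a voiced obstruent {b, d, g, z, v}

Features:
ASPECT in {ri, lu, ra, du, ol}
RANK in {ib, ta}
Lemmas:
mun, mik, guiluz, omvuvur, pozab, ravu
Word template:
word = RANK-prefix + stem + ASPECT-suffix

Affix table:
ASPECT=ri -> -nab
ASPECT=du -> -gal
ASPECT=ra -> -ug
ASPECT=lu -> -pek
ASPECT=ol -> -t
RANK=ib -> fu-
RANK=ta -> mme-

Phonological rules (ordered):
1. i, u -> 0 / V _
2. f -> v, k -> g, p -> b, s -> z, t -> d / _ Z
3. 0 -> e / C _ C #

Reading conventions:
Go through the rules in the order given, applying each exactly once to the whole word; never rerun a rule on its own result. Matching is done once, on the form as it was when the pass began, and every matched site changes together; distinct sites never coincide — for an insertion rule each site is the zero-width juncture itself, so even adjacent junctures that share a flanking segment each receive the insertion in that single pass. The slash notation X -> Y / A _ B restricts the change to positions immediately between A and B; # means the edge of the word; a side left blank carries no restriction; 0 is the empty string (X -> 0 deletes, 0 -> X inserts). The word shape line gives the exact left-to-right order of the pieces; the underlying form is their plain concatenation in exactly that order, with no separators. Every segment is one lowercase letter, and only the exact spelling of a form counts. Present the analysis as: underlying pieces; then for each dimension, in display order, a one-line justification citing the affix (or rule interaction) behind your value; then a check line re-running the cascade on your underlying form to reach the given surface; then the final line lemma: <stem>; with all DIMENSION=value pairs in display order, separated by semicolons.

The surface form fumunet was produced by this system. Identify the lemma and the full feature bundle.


underlying: fu-mun-t
ASPECT=ol - signalled by the affix -t
RANK=ib - signalled by the affix fu-
check: fumunt -> fumunt -> fumunt -> fumunet
lemma: mun; ASPECT=ol; RANK=ib


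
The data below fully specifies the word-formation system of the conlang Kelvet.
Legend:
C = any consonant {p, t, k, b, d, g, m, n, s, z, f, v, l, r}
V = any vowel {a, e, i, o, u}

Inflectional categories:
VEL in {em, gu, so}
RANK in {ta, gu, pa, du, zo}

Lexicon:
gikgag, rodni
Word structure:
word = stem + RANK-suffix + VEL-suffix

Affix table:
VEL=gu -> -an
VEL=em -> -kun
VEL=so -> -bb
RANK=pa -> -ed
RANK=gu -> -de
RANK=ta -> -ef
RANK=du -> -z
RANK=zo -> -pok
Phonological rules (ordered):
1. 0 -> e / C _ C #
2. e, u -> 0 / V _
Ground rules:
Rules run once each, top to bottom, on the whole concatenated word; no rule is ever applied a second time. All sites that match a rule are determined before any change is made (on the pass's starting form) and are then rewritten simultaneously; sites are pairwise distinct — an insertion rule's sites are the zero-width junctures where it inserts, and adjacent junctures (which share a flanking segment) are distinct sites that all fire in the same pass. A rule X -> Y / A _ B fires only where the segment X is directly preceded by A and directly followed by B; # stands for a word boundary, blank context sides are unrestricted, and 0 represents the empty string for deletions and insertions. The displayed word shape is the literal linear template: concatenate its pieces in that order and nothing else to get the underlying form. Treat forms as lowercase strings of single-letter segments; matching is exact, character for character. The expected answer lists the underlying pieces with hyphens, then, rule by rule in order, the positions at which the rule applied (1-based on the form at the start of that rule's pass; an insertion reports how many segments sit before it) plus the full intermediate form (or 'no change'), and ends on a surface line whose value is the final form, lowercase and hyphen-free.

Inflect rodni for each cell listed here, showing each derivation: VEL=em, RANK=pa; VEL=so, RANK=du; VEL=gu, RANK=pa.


cell VEL=em, RANK=pa:
underlying: rodni-ed-kun
1. 0 -> e / C _ C #: no change
2. e, u -> 0 / V _: fires at position(s) 6: rodnidkun
surface: rodnidkun

cell VEL=so, RANK=du:
underlying: rodni-z-bb
1. 0 -> e / C _ C #: inserts after position(s) 7: rodnizbeb
2. e, u -> 0 / V _: no change
surface: rodnizbeb

cell VEL=gu, RANK=pa:
underlying: rodni-ed-an
1. 0 -> e / C _ C #: no change
2. e, u -> 0 / V _: fires at position(s) 6: rodnidan
surface: rodnidan


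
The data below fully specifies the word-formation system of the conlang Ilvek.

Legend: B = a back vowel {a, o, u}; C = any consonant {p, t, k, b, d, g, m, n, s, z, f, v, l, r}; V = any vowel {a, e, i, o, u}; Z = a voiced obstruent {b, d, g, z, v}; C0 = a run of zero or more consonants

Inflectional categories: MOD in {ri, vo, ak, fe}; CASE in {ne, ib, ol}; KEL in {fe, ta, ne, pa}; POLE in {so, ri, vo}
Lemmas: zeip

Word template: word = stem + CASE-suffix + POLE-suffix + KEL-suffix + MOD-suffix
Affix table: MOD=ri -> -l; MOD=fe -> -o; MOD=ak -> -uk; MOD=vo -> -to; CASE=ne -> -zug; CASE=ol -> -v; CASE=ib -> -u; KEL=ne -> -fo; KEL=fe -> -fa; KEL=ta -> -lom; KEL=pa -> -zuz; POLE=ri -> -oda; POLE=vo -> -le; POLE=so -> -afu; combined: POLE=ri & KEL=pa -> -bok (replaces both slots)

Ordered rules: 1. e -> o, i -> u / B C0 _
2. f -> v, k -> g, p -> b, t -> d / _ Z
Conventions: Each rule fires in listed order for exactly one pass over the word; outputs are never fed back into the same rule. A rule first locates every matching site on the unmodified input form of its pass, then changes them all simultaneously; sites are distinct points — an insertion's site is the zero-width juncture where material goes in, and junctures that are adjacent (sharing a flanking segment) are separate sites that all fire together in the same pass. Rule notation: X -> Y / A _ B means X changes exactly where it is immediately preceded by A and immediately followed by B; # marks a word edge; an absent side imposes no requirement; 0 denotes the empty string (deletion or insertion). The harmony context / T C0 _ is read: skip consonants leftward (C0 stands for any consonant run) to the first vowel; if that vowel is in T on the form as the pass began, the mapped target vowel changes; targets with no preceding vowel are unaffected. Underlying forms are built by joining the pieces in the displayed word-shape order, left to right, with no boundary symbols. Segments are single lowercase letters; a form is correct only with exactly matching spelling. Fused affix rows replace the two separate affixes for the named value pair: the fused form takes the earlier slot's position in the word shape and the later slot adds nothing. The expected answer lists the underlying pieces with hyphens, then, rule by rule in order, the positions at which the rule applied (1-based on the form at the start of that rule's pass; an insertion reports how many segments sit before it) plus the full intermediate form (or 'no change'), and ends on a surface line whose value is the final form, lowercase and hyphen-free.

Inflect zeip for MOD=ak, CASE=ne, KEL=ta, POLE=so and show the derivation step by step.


underlying: zeip-zug-afu-lom-uk
1. e -> o, i -> u / B C0 _: no change
2. f -> v, k -> g, p -> b, t -> d / _ Z: fires at position(s) 4: zeibzugafulomuk
surface: zeibzugafulomuk
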